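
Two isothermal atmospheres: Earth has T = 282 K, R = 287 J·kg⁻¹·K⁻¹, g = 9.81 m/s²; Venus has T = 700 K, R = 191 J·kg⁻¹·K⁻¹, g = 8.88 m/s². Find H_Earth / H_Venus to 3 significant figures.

H = RT/g for each body.
H_Earth = 287 × 282 / 9.81 = 8250.2 m.
H_Venus = 191 × 700 / 8.88 = 15056 m.
H_Earth/H_Venus = 8250.2/15056 = 0.54797.

H_Earth/H_Venus ≈ 0.548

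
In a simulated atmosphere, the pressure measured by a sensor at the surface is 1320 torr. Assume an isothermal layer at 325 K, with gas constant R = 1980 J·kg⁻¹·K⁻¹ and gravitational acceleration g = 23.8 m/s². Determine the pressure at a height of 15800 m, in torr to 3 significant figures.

Scale height: H = RT/g = 1980 × 325 / 23.8 = 27038 m.
Barometric formula: P = P₀ exp(−z/H).
z/H = 15800/27038 = 0.58436; exp(−0.58436) = 0.55746.
P = 1320 × 0.55746 = 735.85 torr.

P ≈ 736 torr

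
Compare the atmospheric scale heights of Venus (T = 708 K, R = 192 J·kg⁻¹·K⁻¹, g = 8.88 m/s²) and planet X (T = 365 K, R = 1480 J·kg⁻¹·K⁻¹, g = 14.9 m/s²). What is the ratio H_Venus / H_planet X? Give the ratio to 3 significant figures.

H_Venus/H_planet X ≈ 0.422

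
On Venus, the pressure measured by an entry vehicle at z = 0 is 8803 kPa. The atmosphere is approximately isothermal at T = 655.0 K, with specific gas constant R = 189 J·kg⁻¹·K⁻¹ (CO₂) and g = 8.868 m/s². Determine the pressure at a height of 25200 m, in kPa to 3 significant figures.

P ≈ 1450 kPa

Scale height: H = RT/g = 189 × 655.0 / 8.868 = 13960 m.
Barometric formula: P = P₀ exp(−z/H).
z/H = 25200/13960 = 1.8052; exp(−1.8052) = 0.16444.
P = 8803 × 0.16444 = 1447.6 kPa.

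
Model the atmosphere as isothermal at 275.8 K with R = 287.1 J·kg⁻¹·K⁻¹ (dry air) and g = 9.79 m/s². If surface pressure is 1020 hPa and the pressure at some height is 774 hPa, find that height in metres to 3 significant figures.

z ≈ 2230 m

Scale height: H = RT/g = 287.1 × 275.8 / 9.79 = 8088.1 m.
Invert the barometric formula: z = H ln(P₀/P).
P₀/P = 1020/774 = 1.3178; ln(1.3178) = 0.27596.
z = 8088.1 × 0.27596 = 2232.0 m.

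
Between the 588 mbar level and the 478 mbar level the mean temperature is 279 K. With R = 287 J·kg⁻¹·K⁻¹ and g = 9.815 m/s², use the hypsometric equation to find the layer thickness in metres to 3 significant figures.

Δz ≈ 1690 m

Hypsometric equation: Δz = (R T̄/g) ln(P₁/P₂).
R T̄/g = 287 × 279 / 9.815 = 8158.2 m.
ln(588/478) = ln(1.2301) = 0.20710.
Δz = 8158.2 × 0.20710 = 1689.6 m.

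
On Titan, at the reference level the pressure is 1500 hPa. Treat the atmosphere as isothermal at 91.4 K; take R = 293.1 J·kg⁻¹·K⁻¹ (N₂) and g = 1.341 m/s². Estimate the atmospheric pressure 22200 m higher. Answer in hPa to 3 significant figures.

Scale height: H = RT/g = 293.1 × 91.4 / 1.341 = 19977 m.
Barometric formula: P = P₀ exp(−z/H).
z/H = 22200/19977 = 1.1113; exp(−1.1113) = 0.32913.
P = 1500 × 0.32913 = 493.69 hPa.

P ≈ 494 hPa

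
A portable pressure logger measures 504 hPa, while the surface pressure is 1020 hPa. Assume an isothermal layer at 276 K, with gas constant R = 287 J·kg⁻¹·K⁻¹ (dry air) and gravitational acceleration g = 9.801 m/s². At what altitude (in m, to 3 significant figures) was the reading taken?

z ≈ 5700 m

Scale height: H = RT/g = 287 × 276 / 9.801 = 8082.0 m.
Invert the barometric formula: z = H ln(P₀/P).
P₀/P = 1020/504 = 2.0238; ln(2.0238) = 0.70498.
z = 8082.0 × 0.70498 = 5697.6 m.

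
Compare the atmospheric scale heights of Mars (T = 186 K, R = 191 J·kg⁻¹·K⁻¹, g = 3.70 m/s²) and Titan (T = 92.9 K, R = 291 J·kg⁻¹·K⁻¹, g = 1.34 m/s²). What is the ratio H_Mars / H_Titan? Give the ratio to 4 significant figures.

H_Mars/H_Titan ≈ 0.4759

H = RT/g for each body.
H_Mars = 191 × 186 / 3.70 = 9601.6 m.
H_Titan = 291 × 92.9 / 1.34 = 20175 m.
H_Mars/H_Titan = 9601.6/20175 = 0.47592.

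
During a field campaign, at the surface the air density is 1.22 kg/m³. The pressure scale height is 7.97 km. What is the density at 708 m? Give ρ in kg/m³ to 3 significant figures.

ρ ≈ 1.12 kg/m³

In an isothermal atmosphere, density decays like pressure: ρ = ρ₀ exp(−z/H).
z/H = 708.00/7970.0 = 0.088833; exp(−0.088833) = 0.91500.
ρ = 1.22 × 0.91500 = 1.1163 kg/m³.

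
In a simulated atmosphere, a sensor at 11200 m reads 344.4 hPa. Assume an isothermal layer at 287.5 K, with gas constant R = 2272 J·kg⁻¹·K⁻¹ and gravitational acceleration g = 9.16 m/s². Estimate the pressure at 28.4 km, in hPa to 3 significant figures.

P ≈ 271 hPa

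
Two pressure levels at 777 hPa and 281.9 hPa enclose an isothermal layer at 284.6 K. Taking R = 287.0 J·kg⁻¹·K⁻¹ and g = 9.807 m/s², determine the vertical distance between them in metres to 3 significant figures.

Δz ≈ 8440 m

Hypsometric equation: Δz = (R T̄/g) ln(P₁/P₂).
R T̄/g = 287.0 × 284.6 / 9.807 = 8328.8 m.
ln(777/281.9) = ln(2.7563) = 1.0139.
Δz = 8328.8 × 1.0139 = 8444.6 m.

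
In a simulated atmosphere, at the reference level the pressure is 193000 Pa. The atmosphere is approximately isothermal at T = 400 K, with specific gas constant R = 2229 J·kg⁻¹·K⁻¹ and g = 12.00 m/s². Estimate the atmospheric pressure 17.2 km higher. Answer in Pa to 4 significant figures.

P ≈ 153100 Pa

Scale height: H = RT/g = 2229 × 400 / 12.00 = 74300 m.
Barometric formula: P = P₀ exp(−z/H).
z/H = 17200/74300 = 0.23149; exp(−0.23149) = 0.79335.
P = 193000 × 0.79335 = 153120 Pa.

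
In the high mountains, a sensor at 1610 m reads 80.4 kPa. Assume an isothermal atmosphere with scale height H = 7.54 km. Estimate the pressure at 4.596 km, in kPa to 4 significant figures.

Between two levels, P₂ = P₁ exp(−Δz/H) with Δz = z₂ − z₁.
Δz = 4596.0 − 1610.0 = 2986.0 m; Δz/H = 2986.0/7540.0 = 0.39602.
P₂ = 80.4 × exp(−0.39602) = 80.4 × 0.67299 = 54.108 kPa.

P ≈ 54.11 kPa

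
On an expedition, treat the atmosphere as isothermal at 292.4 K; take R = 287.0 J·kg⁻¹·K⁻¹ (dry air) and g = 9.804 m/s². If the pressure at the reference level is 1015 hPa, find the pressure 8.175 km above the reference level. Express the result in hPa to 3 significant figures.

P ≈ 391 hPa

Scale height: H = RT/g = 287.0 × 292.4 / 9.804 = 8559.6 m.
Barometric formula: P = P₀ exp(−z/H).
z/H = 8175.0/8559.6 = 0.95507; exp(−0.95507) = 0.38479.
P = 1015 × 0.38479 = 390.56 hPa.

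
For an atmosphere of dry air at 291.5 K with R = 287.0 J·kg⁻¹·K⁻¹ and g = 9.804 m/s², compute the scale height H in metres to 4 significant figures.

The scale height of an isothermal atmosphere is H = RT/g.
H = 287.0 × 291.5 / 9.804 = 83660/9.804 = 8533.3 m.

H ≈ 8533 m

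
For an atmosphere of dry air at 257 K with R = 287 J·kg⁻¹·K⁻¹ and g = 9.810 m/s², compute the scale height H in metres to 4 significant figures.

H ≈ 7519 m

The scale height of an isothermal atmosphere is H = RT/g.
H = 287 × 257 / 9.810 = 73759/9.810 = 7518.8 m.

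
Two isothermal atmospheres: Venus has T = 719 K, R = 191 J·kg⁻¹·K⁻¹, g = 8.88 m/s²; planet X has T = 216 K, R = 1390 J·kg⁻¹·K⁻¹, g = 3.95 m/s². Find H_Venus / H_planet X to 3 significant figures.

H_Venus/H_planet X ≈ 0.203

H = RT/g for each body.
H_Venus = 191 × 719 / 8.88 = 15465 m.
H_planet X = 1390 × 216 / 3.95 = 76010 m.
H_Venus/H_planet X = 15465/76010 = 0.20346.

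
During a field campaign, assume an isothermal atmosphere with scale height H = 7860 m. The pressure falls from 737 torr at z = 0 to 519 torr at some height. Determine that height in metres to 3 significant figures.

z ≈ 2760 m

Invert the barometric formula: z = H ln(P₀/P).
P₀/P = 737/519 = 1.4200; ln(1.4200) = 0.35066.
z = 7860.0 × 0.35066 = 2756.2 m.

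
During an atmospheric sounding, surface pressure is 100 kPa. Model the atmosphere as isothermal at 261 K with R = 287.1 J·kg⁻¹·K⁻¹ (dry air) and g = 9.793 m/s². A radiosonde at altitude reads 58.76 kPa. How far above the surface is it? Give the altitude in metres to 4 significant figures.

z ≈ 4068 m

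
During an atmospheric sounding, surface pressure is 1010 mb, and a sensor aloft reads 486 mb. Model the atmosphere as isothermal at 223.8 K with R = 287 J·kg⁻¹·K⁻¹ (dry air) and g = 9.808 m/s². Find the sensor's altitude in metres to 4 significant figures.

Scale height: H = RT/g = 287 × 223.8 / 9.808 = 6548.8 m.
Invert the barometric formula: z = H ln(P₀/P).
P₀/P = 1010/486 = 2.0782; ln(2.0782) = 0.73150.
z = 6548.8 × 0.73150 = 4790.4 m.

z ≈ 4790 m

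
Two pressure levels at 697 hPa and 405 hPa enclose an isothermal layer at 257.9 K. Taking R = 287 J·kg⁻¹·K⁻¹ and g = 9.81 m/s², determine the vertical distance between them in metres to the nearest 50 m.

Δz ≈ 4100 m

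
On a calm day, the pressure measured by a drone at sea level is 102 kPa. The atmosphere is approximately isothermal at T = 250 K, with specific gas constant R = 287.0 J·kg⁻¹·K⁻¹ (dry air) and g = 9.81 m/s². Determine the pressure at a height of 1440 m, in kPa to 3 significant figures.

P ≈ 83.8 kPa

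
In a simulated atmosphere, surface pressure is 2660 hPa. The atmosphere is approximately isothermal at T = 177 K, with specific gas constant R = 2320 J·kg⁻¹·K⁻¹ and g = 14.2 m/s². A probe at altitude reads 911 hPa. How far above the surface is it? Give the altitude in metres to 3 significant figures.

Scale height: H = RT/g = 2320 × 177 / 14.2 = 28918 m.
Invert the barometric formula: z = H ln(P₀/P).
P₀/P = 2660/911 = 2.9199; ln(2.9199) = 1.0715.
z = 28918 × 1.0715 = 30986 m.

z ≈ 31000 m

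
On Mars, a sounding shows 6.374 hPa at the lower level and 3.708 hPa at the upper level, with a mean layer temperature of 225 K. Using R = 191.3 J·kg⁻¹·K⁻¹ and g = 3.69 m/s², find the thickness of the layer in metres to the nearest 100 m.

Hypsometric equation: Δz = (R T̄/g) ln(P₁/P₂).
R T̄/g = 191.3 × 225 / 3.69 = 11665 m.
ln(6.374/3.708) = ln(1.7190) = 0.54174.
Δz = 11665 × 0.54174 = 6319.4 m.

Δz ≈ 6300 m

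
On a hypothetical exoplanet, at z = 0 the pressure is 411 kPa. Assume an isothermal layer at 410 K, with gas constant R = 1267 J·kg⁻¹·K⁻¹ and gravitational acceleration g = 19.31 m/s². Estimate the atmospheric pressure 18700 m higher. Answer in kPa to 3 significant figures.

P ≈ 205 kPa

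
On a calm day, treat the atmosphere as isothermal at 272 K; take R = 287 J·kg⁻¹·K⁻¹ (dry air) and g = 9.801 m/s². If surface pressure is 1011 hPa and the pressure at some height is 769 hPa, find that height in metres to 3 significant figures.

Scale height: H = RT/g = 287 × 272 / 9.801 = 7964.9 m.
Invert the barometric formula: z = H ln(P₀/P).
P₀/P = 1011/769 = 1.3147; ln(1.3147) = 0.27361.
z = 7964.9 × 0.27361 = 2179.3 m.

z ≈ 2180 m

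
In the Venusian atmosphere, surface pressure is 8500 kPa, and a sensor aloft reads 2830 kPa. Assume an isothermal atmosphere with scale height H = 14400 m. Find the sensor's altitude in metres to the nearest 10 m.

z ≈ 15840 m

Invert the barometric formula: z = H ln(P₀/P).
P₀/P = 8500/2830 = 3.0035; ln(3.0035) = 1.0998.
z = 14400 × 1.0998 = 15837 m.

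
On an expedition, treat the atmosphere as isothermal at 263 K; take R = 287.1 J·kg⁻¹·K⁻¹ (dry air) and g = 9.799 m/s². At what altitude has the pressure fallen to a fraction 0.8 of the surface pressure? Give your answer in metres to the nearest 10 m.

z ≈ 1720 m

Scale height: H = RT/g = 287.1 × 263 / 9.799 = 7705.6 m.
Set P/P₀ = exp(−z/H) = 0.8, so z = −H ln(0.8).
−ln(0.8) = 0.22314; z = 7705.6 × 0.22314 = 1719.4 m.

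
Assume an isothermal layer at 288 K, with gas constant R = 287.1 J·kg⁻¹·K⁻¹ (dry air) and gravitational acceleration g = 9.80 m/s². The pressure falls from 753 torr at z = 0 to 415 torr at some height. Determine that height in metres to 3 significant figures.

Scale height: H = RT/g = 287.1 × 288 / 9.80 = 8437.2 m.
Invert the barometric formula: z = H ln(P₀/P).
P₀/P = 753/415 = 1.8145; ln(1.8145) = 0.59581.
z = 8437.2 × 0.59581 = 5027.0 m.

z ≈ 5030 m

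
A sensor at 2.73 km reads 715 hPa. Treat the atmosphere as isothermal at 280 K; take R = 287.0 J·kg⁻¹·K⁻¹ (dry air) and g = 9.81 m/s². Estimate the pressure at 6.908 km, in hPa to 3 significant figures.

P ≈ 429 hPa

Scale height: H = RT/g = 287.0 × 280 / 9.81 = 8191.6 m.
Between two levels, P₂ = P₁ exp(−Δz/H) with Δz = z₂ − z₁.
Δz = 6908.0 − 2730.0 = 4178.0 m; Δz/H = 4178.0/8191.6 = 0.51003.
P₂ = 715 × exp(−0.51003) = 715 × 0.60048 = 429.34 hPa.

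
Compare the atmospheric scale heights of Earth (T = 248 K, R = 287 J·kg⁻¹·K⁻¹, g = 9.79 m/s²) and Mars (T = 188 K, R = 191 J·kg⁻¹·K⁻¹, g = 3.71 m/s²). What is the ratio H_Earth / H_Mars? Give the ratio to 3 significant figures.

H = RT/g for each body.
H_Earth = 287 × 248 / 9.79 = 7270.3 m.
H_Mars = 191 × 188 / 3.71 = 9678.7 m.
H_Earth/H_Mars = 7270.3/9678.7 = 0.75116.

H_Earth/H_Mars ≈ 0.751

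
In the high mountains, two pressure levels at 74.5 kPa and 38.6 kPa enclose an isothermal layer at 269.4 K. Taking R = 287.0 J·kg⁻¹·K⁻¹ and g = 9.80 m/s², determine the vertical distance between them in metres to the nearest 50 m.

Δz ≈ 5200 m

Hypsometric equation: Δz = (R T̄/g) ln(P₁/P₂).
R T̄/g = 287.0 × 269.4 / 9.80 = 7889.6 m.
ln(74.5/38.6) = ln(1.9301) = 0.65757.
Δz = 7889.6 × 0.65757 = 5188.0 m.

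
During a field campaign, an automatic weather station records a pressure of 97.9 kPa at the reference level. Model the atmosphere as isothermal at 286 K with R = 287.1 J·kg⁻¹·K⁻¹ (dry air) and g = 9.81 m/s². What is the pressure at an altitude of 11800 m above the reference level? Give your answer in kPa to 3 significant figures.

P ≈ 23.9 kPa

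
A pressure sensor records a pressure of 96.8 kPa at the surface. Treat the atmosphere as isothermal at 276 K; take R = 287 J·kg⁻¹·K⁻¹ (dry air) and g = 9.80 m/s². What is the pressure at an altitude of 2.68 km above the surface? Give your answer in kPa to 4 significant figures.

Scale height: H = RT/g = 287 × 276 / 9.80 = 8082.9 m.
Barometric formula: P = P₀ exp(−z/H).
z/H = 2680.0/8082.9 = 0.33156; exp(−0.33156) = 0.71780.
P = 96.8 × 0.71780 = 69.483 kPa.

P ≈ 69.48 kPa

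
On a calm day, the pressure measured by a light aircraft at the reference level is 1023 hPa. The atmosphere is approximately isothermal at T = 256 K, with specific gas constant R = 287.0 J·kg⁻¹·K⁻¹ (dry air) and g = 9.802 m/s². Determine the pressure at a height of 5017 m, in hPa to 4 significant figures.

P ≈ 523.8 hPa

Scale height: H = RT/g = 287.0 × 256 / 9.802 = 7495.6 m.
Barometric formula: P = P₀ exp(−z/H).
z/H = 5017.0/7495.6 = 0.66933; exp(−0.66933) = 0.51205.
P = 1023 × 0.51205 = 523.83 hPa.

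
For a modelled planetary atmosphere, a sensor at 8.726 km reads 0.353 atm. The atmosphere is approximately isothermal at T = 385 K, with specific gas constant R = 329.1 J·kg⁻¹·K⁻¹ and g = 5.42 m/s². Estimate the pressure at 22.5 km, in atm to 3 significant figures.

P ≈ 0.196 atm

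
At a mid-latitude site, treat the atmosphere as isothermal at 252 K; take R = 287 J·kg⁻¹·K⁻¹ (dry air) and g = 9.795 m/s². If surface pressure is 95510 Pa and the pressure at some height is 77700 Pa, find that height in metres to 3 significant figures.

z ≈ 1520 m

Scale height: H = RT/g = 287 × 252 / 9.795 = 7383.8 m.
Invert the barometric formula: z = H ln(P₀/P).
P₀/P = 95510/77700 = 1.2292; ln(1.2292) = 0.20636.
z = 7383.8 × 0.20636 = 1523.7 m.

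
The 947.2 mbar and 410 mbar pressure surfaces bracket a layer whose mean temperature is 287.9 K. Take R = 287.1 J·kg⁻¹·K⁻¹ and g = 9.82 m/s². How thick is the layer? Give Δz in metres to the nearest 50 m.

Δz ≈ 7050 m

Hypsometric equation: Δz = (R T̄/g) ln(P₁/P₂).
R T̄/g = 287.1 × 287.9 / 9.82 = 8417.1 m.
ln(947.2/410) = ln(2.3102) = 0.83733.
Δz = 8417.1 × 0.83733 = 7047.9 m.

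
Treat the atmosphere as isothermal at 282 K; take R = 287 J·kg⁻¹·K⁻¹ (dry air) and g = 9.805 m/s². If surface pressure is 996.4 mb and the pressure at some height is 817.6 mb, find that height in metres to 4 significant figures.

z ≈ 1633 m

Scale height: H = RT/g = 287 × 282 / 9.805 = 8254.4 m.
Invert the barometric formula: z = H ln(P₀/P).
P₀/P = 996.4/817.6 = 1.2187; ln(1.2187) = 0.19778.
z = 8254.4 × 0.19778 = 1632.6 m.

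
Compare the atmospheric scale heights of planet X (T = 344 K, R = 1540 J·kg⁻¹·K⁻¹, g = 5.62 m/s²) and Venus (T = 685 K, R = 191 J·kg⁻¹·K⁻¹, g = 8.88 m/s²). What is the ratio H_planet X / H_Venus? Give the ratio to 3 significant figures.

H = RT/g for each body.
H_planet X = 1540 × 344 / 5.62 = 94263 m.
H_Venus = 191 × 685 / 8.88 = 14734 m.
H_planet X/H_Venus = 94263/14734 = 6.3977.

H_planet X/H_Venus ≈ 6.40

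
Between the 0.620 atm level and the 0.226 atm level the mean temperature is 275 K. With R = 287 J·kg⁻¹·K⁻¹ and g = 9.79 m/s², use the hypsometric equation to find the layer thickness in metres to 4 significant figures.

Hypsometric equation: Δz = (R T̄/g) ln(P₁/P₂).
R T̄/g = 287 × 275 / 9.79 = 8061.8 m.
ln(0.620/0.226) = ln(2.7434) = 1.0092.
Δz = 8061.8 × 1.0092 = 8136.0 m.

Δz ≈ 8136 m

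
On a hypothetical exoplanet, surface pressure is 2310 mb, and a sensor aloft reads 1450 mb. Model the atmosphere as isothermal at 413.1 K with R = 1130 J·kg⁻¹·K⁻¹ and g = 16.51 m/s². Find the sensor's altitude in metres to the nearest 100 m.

Scale height: H = RT/g = 1130 × 413.1 / 16.51 = 28274 m.
Invert the barometric formula: z = H ln(P₀/P).
P₀/P = 2310/1450 = 1.5931; ln(1.5931) = 0.46568.
z = 28274 × 0.46568 = 13167 m.

z ≈ 13200 m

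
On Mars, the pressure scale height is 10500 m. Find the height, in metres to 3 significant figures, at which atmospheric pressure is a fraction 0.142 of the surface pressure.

z ≈ 20500 m

Set P/P₀ = exp(−z/H) = 0.142, so z = −H ln(0.142).
−ln(0.142) = 1.9519; z = 10500 × 1.9519 = 20495 m.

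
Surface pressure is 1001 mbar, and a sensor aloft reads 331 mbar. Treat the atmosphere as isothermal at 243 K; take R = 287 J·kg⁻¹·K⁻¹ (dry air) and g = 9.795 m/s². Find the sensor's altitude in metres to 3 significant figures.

Scale height: H = RT/g = 287 × 243 / 9.795 = 7120.1 m.
Invert the barometric formula: z = H ln(P₀/P).
P₀/P = 1001/331 = 3.0242; ln(3.0242) = 1.1066.
z = 7120.1 × 1.1066 = 7879.1 m.

z ≈ 7880 m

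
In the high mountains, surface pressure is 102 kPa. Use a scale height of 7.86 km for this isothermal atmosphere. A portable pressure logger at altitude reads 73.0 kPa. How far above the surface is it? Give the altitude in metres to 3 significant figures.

Invert the barometric formula: z = H ln(P₀/P).
P₀/P = 102/73.0 = 1.3973; ln(1.3973) = 0.33454.
z = 7860.0 × 0.33454 = 2629.5 m.

z ≈ 2630 m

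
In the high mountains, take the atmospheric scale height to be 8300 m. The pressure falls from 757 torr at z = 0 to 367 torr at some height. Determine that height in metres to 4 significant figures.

z ≈ 6009 m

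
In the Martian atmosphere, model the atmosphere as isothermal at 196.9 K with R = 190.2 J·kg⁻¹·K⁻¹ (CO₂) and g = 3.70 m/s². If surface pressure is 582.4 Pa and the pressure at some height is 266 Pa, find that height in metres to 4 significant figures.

Scale height: H = RT/g = 190.2 × 196.9 / 3.70 = 10122 m.
Invert the barometric formula: z = H ln(P₀/P).
P₀/P = 582.4/266 = 2.1895; ln(2.1895) = 0.78367.
z = 10122 × 0.78367 = 7932.3 m.

z ≈ 7932 m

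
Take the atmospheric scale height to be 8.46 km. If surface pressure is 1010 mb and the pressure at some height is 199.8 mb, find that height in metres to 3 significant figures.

z ≈ 13700 m

Invert the barometric formula: z = H ln(P₀/P).
P₀/P = 1010/199.8 = 5.0551; ln(5.0551) = 1.6204.
z = 8460.0 × 1.6204 = 13709 m.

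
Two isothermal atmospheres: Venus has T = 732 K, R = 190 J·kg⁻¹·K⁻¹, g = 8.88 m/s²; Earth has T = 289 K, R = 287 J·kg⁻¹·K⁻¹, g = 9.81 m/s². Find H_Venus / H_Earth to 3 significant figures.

H = RT/g for each body.
H_Venus = 190 × 732 / 8.88 = 15662 m.
H_Earth = 287 × 289 / 9.81 = 8454.9 m.
H_Venus/H_Earth = 15662/8454.9 = 1.8524.

H_Venus/H_Earth ≈ 1.85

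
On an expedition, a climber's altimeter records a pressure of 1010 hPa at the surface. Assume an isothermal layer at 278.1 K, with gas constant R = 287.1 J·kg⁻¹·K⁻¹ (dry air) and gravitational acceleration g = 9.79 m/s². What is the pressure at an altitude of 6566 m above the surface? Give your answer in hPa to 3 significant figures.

P ≈ 452 hPa

Scale height: H = RT/g = 287.1 × 278.1 / 9.79 = 8155.5 m.
Barometric formula: P = P₀ exp(−z/H).
z/H = 6566.0/8155.5 = 0.80510; exp(−0.80510) = 0.44704.
P = 1010 × 0.44704 = 451.51 hPa.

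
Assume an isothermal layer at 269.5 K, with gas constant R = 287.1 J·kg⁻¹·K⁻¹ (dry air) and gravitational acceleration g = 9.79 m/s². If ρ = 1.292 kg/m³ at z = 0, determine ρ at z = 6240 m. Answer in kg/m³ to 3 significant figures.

Scale height: H = RT/g = 287.1 × 269.5 / 9.79 = 7903.3 m.
In an isothermal atmosphere, density decays like pressure: ρ = ρ₀ exp(−z/H).
z/H = 6240.0/7903.3 = 0.78954; exp(−0.78954) = 0.45405.
ρ = 1.292 × 0.45405 = 0.58663 kg/m³.

ρ ≈ 0.587 kg/m³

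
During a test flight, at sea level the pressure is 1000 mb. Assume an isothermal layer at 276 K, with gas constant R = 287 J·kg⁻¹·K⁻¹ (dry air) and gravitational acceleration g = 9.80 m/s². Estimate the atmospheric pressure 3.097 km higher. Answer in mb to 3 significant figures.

Scale height: H = RT/g = 287 × 276 / 9.80 = 8082.9 m.
Barometric formula: P = P₀ exp(−z/H).
z/H = 3097.0/8082.9 = 0.38315; exp(−0.38315) = 0.68171.
P = 1000 × 0.68171 = 681.71 mb.

P ≈ 682 mb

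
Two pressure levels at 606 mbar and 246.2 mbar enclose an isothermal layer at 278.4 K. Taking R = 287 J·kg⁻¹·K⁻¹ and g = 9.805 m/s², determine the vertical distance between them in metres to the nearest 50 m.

Δz ≈ 7350 m

Hypsometric equation: Δz = (R T̄/g) ln(P₁/P₂).
R T̄/g = 287 × 278.4 / 9.805 = 8149.0 m.
ln(606/246.2) = ln(2.4614) = 0.90073.
Δz = 8149.0 × 0.90073 = 7340.0 m.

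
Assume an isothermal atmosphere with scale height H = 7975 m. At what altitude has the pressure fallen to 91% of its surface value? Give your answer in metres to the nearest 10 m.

z ≈ 750 m

Set P/P₀ = exp(−z/H) = 0.91, so z = −H ln(0.91).
−ln(0.91) = 0.094311; z = 7975.0 × 0.094311 = 752.13 m.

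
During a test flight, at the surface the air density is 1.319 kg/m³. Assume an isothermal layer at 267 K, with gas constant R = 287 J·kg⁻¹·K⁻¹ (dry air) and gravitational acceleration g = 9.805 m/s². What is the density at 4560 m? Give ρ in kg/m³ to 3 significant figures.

Scale height: H = RT/g = 287 × 267 / 9.805 = 7815.3 m.
In an isothermal atmosphere, density decays like pressure: ρ = ρ₀ exp(−z/H).
z/H = 4560.0/7815.3 = 0.58347; exp(−0.58347) = 0.55796.
ρ = 1.319 × 0.55796 = 0.73595 kg/m³.

ρ ≈ 0.736 kg/m³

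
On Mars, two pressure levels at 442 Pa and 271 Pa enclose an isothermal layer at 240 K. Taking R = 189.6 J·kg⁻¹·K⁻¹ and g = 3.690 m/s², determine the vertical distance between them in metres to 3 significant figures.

Δz ≈ 6030 m

Hypsometric equation: Δz = (R T̄/g) ln(P₁/P₂).
R T̄/g = 189.6 × 240 / 3.690 = 12332 m.
ln(442/271) = ln(1.6310) = 0.48919.
Δz = 12332 × 0.48919 = 6032.7 m.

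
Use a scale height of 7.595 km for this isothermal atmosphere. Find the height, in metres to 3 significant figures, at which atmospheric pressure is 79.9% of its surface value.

z ≈ 1700 m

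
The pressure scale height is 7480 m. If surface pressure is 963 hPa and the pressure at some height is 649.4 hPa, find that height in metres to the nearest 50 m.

Invert the barometric formula: z = H ln(P₀/P).
P₀/P = 963/649.4 = 1.4829; ln(1.4829) = 0.39400.
z = 7480.0 × 0.39400 = 2947.1 m.

z ≈ 2950 m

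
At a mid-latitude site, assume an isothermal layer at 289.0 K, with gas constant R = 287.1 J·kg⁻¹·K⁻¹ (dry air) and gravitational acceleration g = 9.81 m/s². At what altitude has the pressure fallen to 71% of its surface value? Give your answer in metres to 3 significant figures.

z ≈ 2900 m

Scale height: H = RT/g = 287.1 × 289.0 / 9.81 = 8457.9 m.
Set P/P₀ = exp(−z/H) = 0.71, so z = −H ln(0.71).
−ln(0.71) = 0.34249; z = 8457.9 × 0.34249 = 2896.7 m.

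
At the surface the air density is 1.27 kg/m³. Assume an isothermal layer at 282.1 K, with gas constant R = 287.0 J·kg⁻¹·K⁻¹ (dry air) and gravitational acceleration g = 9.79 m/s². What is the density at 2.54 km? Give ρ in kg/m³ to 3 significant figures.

ρ ≈ 0.934 kg/m³

Scale height: H = RT/g = 287.0 × 282.1 / 9.79 = 8269.9 m.
In an isothermal atmosphere, density decays like pressure: ρ = ρ₀ exp(−z/H).
z/H = 2540.0/8269.9 = 0.30714; exp(−0.30714) = 0.73555.
ρ = 1.27 × 0.73555 = 0.93415 kg/m³.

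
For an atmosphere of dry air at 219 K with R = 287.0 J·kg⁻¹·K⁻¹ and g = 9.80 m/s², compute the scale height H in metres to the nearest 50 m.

H ≈ 6400 m

The scale height of an isothermal atmosphere is H = RT/g.
H = 287.0 × 219 / 9.80 = 62853/9.80 = 6413.6 m.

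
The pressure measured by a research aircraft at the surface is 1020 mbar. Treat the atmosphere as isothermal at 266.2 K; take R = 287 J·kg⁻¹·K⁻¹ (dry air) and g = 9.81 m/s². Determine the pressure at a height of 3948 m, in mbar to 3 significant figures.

P ≈ 614 mbar

Scale height: H = RT/g = 287 × 266.2 / 9.81 = 7787.9 m.
Barometric formula: P = P₀ exp(−z/H).
z/H = 3948.0/7787.9 = 0.50694; exp(−0.50694) = 0.60234.
P = 1020 × 0.60234 = 614.39 mbar.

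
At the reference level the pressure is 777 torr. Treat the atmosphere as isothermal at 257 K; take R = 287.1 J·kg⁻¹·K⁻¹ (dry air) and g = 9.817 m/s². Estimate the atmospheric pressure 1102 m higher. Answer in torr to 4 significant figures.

Scale height: H = RT/g = 287.1 × 257 / 9.817 = 7516.0 m.
Barometric formula: P = P₀ exp(−z/H).
z/H = 1102.0/7516.0 = 0.14662; exp(−0.14662) = 0.86362.
P = 777 × 0.86362 = 671.03 torr.

P ≈ 671.0 torr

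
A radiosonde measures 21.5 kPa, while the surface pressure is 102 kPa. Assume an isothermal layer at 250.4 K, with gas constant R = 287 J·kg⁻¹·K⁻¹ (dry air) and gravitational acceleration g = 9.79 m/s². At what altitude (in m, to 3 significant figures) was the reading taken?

Scale height: H = RT/g = 287 × 250.4 / 9.79 = 7340.6 m.
Invert the barometric formula: z = H ln(P₀/P).
P₀/P = 102/21.5 = 4.7442; ln(4.7442) = 1.5569.
z = 7340.6 × 1.5569 = 11429 m.

z ≈ 11400 m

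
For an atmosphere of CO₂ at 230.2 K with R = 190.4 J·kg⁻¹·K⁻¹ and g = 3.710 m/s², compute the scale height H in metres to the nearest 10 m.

The scale height of an isothermal atmosphere is H = RT/g.
H = 190.4 × 230.2 / 3.710 = 43830/3.710 = 11814 m.

H ≈ 11810 m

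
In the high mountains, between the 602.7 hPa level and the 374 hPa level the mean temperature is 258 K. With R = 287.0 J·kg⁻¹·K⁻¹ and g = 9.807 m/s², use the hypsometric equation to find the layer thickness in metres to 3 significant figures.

Δz ≈ 3600 m

Hypsometric equation: Δz = (R T̄/g) ln(P₁/P₂).
R T̄/g = 287.0 × 258 / 9.807 = 7550.3 m.
ln(602.7/374) = ln(1.6115) = 0.47717.
Δz = 7550.3 × 0.47717 = 3602.8 m.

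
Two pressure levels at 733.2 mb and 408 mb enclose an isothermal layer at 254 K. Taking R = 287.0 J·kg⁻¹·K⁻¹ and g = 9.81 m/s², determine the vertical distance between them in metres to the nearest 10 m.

Hypsometric equation: Δz = (R T̄/g) ln(P₁/P₂).
R T̄/g = 287.0 × 254 / 9.81 = 7431.0 m.
ln(733.2/408) = ln(1.7971) = 0.58617.
Δz = 7431.0 × 0.58617 = 4355.8 m.

Δz ≈ 4360 m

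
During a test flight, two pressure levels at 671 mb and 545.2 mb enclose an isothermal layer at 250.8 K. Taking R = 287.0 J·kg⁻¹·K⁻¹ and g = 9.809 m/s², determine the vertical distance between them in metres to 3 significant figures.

Hypsometric equation: Δz = (R T̄/g) ln(P₁/P₂).
R T̄/g = 287.0 × 250.8 / 9.809 = 7338.1 m.
ln(671/545.2) = ln(1.2307) = 0.20758.
Δz = 7338.1 × 0.20758 = 1523.2 m.

Δz ≈ 1520 m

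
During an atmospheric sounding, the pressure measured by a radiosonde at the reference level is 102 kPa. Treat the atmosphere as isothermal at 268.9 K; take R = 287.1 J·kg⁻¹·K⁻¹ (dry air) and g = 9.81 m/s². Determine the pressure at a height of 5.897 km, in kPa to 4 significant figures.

P ≈ 48.21 kPa

Scale height: H = RT/g = 287.1 × 268.9 / 9.81 = 7869.6 m.
Barometric formula: P = P₀ exp(−z/H).
z/H = 5897.0/7869.6 = 0.74934; exp(−0.74934) = 0.47268.
P = 102 × 0.47268 = 48.213 kPa.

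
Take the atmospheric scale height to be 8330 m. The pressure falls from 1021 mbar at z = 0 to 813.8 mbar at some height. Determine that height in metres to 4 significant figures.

Invert the barometric formula: z = H ln(P₀/P).
P₀/P = 1021/813.8 = 1.2546; ln(1.2546) = 0.22682.
z = 8330.0 × 0.22682 = 1889.4 m.

z ≈ 1889 m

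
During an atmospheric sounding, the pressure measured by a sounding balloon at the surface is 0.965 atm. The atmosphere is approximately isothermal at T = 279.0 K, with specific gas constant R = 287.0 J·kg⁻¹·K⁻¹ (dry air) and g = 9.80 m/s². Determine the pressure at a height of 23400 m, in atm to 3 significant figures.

P ≈ 0.0550 atm

Scale height: H = RT/g = 287.0 × 279.0 / 9.80 = 8170.7 m.
Barometric formula: P = P₀ exp(−z/H).
z/H = 23400/8170.7 = 2.8639; exp(−2.8639) = 0.057046.
P = 0.965 × 0.057046 = 0.055049 atm.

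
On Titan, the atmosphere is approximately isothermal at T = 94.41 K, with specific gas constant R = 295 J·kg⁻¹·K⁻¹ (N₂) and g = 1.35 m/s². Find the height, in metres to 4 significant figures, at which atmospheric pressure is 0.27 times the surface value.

Scale height: H = RT/g = 295 × 94.41 / 1.35 = 20630 m.
Set P/P₀ = exp(−z/H) = 0.27, so z = −H ln(0.27).
−ln(0.27) = 1.3093; z = 20630 × 1.3093 = 27011 m.

z ≈ 27010 m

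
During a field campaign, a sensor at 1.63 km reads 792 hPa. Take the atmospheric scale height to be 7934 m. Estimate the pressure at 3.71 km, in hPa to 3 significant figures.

Between two levels, P₂ = P₁ exp(−Δz/H) with Δz = z₂ − z₁.
Δz = 3710.0 − 1630.0 = 2080.0 m; Δz/H = 2080.0/7934.0 = 0.26216.
P₂ = 792 × exp(−0.26216) = 792 × 0.76939 = 609.36 hPa.

P ≈ 609 hPa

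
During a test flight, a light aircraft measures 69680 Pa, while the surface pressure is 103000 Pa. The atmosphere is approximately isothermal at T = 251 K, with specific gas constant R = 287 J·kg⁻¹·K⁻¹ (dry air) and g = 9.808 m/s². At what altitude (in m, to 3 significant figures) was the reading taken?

Scale height: H = RT/g = 287 × 251 / 9.808 = 7344.7 m.
Invert the barometric formula: z = H ln(P₀/P).
P₀/P = 103000/69680 = 1.4782; ln(1.4782) = 0.39083.
z = 7344.7 × 0.39083 = 2870.5 m.

z ≈ 2870 m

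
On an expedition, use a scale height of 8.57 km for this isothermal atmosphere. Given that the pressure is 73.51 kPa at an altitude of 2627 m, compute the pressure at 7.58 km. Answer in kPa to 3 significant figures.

P ≈ 41.2 kPa

Between two levels, P₂ = P₁ exp(−Δz/H) with Δz = z₂ − z₁.
Δz = 7580.0 − 2627.0 = 4953.0 m; Δz/H = 4953.0/8570.0 = 0.57795.
P₂ = 73.51 × exp(−0.57795) = 73.51 × 0.56105 = 41.243 kPa.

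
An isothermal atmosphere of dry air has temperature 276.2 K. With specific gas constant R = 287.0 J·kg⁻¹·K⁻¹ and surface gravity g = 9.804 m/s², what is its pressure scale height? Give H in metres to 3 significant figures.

H ≈ 8090 m

The scale height of an isothermal atmosphere is H = RT/g.
H = 287.0 × 276.2 / 9.804 = 79269/9.804 = 8085.4 m.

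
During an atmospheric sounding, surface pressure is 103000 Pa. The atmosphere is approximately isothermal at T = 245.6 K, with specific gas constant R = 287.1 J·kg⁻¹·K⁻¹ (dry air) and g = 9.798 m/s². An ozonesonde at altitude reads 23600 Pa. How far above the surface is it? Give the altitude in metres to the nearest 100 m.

z ≈ 10600 m

Scale height: H = RT/g = 287.1 × 245.6 / 9.798 = 7196.5 m.
Invert the barometric formula: z = H ln(P₀/P).
P₀/P = 103000/23600 = 4.3644; ln(4.3644) = 1.4735.
z = 7196.5 × 1.4735 = 10604 m.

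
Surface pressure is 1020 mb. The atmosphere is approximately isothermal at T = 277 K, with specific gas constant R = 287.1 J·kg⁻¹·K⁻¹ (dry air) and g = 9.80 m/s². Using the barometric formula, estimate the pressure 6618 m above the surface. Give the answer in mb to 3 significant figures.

P ≈ 451 mb

Scale height: H = RT/g = 287.1 × 277 / 9.80 = 8115.0 m.
Barometric formula: P = P₀ exp(−z/H).
z/H = 6618.0/8115.0 = 0.81553; exp(−0.81553) = 0.44240.
P = 1020 × 0.44240 = 451.25 mb.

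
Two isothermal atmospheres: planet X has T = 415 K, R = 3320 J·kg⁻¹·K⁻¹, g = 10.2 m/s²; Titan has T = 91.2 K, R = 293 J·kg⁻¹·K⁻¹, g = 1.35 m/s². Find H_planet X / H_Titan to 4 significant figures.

H = RT/g for each body.
H_planet X = 3320 × 415 / 10.2 = 135080 m.
H_Titan = 293 × 91.2 / 1.35 = 19794 m.
H_planet X/H_Titan = 135080/19794 = 6.8243.

H_planet X/H_Titan ≈ 6.824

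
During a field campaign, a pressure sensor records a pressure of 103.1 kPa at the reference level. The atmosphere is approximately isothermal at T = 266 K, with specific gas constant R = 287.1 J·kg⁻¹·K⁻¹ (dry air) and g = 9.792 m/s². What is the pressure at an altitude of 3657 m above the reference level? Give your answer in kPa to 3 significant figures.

Scale height: H = RT/g = 287.1 × 266 / 9.792 = 7799.1 m.
Barometric formula: P = P₀ exp(−z/H).
z/H = 3657.0/7799.1 = 0.46890; exp(−0.46890) = 0.62569.
P = 103.1 × 0.62569 = 64.509 kPa.

P ≈ 64.5 kPa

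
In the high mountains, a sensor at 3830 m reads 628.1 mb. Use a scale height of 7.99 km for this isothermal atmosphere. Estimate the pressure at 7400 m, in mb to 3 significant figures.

P ≈ 402 mb

Between two levels, P₂ = P₁ exp(−Δz/H) with Δz = z₂ − z₁.
Δz = 7400.0 − 3830.0 = 3570.0 m; Δz/H = 3570.0/7990.0 = 0.44681.
P₂ = 628.1 × exp(−0.44681) = 628.1 × 0.63967 = 401.78 mb.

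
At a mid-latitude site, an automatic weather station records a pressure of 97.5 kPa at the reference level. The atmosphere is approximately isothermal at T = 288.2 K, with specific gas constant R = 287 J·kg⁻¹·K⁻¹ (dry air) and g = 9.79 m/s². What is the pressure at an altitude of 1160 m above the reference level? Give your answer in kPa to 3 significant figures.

P ≈ 85.0 kPa

Scale height: H = RT/g = 287 × 288.2 / 9.79 = 8448.8 m.
Barometric formula: P = P₀ exp(−z/H).
z/H = 1160.0/8448.8 = 0.13730; exp(−0.13730) = 0.87171.
P = 97.5 × 0.87171 = 84.992 kPa.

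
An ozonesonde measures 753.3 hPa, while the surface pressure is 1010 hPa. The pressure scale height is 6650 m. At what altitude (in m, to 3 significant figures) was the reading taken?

z ≈ 1950 m

Invert the barometric formula: z = H ln(P₀/P).
P₀/P = 1010/753.3 = 1.3408; ln(1.3408) = 0.29327.
z = 6650.0 × 0.29327 = 1950.2 m.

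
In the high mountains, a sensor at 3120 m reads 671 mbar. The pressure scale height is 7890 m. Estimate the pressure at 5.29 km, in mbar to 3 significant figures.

Between two levels, P₂ = P₁ exp(−Δz/H) with Δz = z₂ − z₁.
Δz = 5290.0 − 3120.0 = 2170.0 m; Δz/H = 2170.0/7890.0 = 0.27503.
P₂ = 671 × exp(−0.27503) = 671 × 0.75955 = 509.66 mbar.

P ≈ 510 mbar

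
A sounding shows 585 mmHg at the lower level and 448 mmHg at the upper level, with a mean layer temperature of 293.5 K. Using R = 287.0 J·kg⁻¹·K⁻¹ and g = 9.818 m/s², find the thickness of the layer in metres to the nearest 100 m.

Δz ≈ 2300 m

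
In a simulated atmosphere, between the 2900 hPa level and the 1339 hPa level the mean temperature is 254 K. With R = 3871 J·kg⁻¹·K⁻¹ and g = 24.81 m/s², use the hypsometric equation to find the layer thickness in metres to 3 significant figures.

Δz ≈ 30600 m

Hypsometric equation: Δz = (R T̄/g) ln(P₁/P₂).
R T̄/g = 3871 × 254 / 24.81 = 39631 m.
ln(2900/1339) = ln(2.1658) = 0.77279.
Δz = 39631 × 0.77279 = 30626 m.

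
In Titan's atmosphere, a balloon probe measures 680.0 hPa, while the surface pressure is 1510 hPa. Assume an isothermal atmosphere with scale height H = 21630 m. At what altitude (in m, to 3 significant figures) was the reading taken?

z ≈ 17300 m

Invert the barometric formula: z = H ln(P₀/P).
P₀/P = 1510/680.0 = 2.2206; ln(2.2206) = 0.79778.
z = 21630 × 0.79778 = 17256 m.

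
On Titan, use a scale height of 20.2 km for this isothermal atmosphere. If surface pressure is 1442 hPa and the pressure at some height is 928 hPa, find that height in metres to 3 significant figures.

z ≈ 8900 m

Invert the barometric formula: z = H ln(P₀/P).
P₀/P = 1442/928 = 1.5539; ln(1.5539) = 0.44077.
z = 20200 × 0.44077 = 8903.6 m.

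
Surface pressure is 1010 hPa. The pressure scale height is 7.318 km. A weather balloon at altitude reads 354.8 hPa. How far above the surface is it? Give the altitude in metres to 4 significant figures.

z ≈ 7656 m

Invert the barometric formula: z = H ln(P₀/P).
P₀/P = 1010/354.8 = 2.8467; ln(2.8467) = 1.0462.
z = 7318.0 × 1.0462 = 7656.1 m.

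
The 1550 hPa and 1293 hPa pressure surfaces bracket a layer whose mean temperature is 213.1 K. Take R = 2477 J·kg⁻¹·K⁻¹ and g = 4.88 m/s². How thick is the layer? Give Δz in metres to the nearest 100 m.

Hypsometric equation: Δz = (R T̄/g) ln(P₁/P₂).
R T̄/g = 2477 × 213.1 / 4.88 = 108170 m.
ln(1550/1293) = ln(1.1988) = 0.18132.
Δz = 108170 × 0.18132 = 19613 m.

Δz ≈ 19600 m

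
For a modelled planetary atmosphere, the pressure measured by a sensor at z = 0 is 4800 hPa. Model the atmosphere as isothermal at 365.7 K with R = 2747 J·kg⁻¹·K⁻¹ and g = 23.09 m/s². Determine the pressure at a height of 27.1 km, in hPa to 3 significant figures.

P ≈ 2570 hPa

Scale height: H = RT/g = 2747 × 365.7 / 23.09 = 43507 m.
Barometric formula: P = P₀ exp(−z/H).
z/H = 27100/43507 = 0.62289; exp(−0.62289) = 0.53639.
P = 4800 × 0.53639 = 2574.7 hPa.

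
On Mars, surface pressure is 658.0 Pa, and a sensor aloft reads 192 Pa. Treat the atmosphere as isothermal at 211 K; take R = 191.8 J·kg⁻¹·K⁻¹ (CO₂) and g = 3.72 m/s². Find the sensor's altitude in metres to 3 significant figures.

Scale height: H = RT/g = 191.8 × 211 / 3.72 = 10879 m.
Invert the barometric formula: z = H ln(P₀/P).
P₀/P = 658.0/192 = 3.4271; ln(3.4271) = 1.2317.
z = 10879 × 1.2317 = 13400 m.

z ≈ 13400 m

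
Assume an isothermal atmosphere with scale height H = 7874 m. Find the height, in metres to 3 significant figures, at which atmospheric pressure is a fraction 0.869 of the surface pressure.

z ≈ 1110 m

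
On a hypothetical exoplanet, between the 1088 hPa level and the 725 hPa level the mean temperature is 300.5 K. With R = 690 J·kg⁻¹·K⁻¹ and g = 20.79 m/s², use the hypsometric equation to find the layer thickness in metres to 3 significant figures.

Δz ≈ 4050 m

Hypsometric equation: Δz = (R T̄/g) ln(P₁/P₂).
R T̄/g = 690 × 300.5 / 20.79 = 9973.3 m.
ln(1088/725) = ln(1.5007) = 0.40593.
Δz = 9973.3 × 0.40593 = 4048.5 m.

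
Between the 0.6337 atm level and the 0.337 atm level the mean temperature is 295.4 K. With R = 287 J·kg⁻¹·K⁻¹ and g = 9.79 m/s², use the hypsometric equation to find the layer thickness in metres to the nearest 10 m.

Hypsometric equation: Δz = (R T̄/g) ln(P₁/P₂).
R T̄/g = 287 × 295.4 / 9.79 = 8659.8 m.
ln(0.6337/0.337) = ln(1.8804) = 0.63148.
Δz = 8659.8 × 0.63148 = 5468.5 m.

Δz ≈ 5470 m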